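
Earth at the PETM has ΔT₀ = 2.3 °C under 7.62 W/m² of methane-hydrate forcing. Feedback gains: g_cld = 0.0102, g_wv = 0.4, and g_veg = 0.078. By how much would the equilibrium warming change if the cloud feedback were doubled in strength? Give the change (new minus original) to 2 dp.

0.09 °C

Original: g = 0.4882, ΔT = 2.3/(1−0.4882) = 4.4939 °C.
With doubled cloud: g' = 0.4984, ΔT' = 2.3/(1−0.4984) = 4.5853 °C.
Change = 4.5853 − 4.4939 = 0.09 °C.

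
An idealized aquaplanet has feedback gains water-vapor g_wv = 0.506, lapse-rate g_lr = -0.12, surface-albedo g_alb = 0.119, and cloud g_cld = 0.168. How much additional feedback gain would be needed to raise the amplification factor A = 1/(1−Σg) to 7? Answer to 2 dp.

Current total gain = 0.673.
Target gain for A = 7: g* = 1 − 1/7 = 0.8571.
Additional gain needed = 0.8571 − 0.673 = 0.18.

0.18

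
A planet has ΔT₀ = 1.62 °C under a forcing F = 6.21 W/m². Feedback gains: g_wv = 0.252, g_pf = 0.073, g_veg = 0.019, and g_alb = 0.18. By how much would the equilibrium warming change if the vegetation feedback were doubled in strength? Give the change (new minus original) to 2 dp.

Original: g = 0.524, ΔT = 1.62/(1−0.524) = 3.4034 °C.
With doubled vegetation: g' = 0.543, ΔT' = 1.62/(1−0.543) = 3.5449 °C.
Change = 3.5449 − 3.4034 = 0.14 °C.

0.14 °C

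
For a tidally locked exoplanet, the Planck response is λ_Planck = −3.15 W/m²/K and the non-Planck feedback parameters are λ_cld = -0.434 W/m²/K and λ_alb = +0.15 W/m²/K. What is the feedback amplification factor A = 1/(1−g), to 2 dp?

Convert to gains: g_cld = -0.434/3.15 = -0.1378; g_alb = 0.15/3.15 = 0.04762.
Total gain g = -0.09018.
A = 1/(1 + 0.09018) = 0.92.

0.92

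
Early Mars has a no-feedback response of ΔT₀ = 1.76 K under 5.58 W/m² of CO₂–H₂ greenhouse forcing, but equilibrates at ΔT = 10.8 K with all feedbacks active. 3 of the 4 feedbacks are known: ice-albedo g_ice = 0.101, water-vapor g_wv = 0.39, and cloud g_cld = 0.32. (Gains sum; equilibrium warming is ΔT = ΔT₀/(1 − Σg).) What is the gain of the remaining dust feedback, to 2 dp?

Amplification A = ΔT/ΔT₀ = 10.8/1.76 = 6.136.
Total gain g = 1 − 1/A = 1 − 1/6.136 = 0.837.
Known gains sum to 0.101 + 0.39 + 0.32 = 0.811.
g_dust = 0.837 − 0.811 = 0.03.

0.03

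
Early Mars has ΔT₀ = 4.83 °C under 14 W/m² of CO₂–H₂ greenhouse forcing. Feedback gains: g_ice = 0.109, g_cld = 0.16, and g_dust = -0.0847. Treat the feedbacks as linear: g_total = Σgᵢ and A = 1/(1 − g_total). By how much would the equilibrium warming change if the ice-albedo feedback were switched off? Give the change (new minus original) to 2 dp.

-0.70 °C

Original: g = 0.1843, ΔT = 4.83/(1−0.1843) = 5.9213 °C.
Without ice-albedo: g' = 0.0753, ΔT' = 4.83/(1−0.0753) = 5.2233 °C.
Change = 5.2233 − 5.9213 = -0.70 °C.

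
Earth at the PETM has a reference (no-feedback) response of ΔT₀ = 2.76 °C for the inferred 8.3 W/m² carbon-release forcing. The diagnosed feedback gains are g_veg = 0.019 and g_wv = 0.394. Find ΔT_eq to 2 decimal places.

4.70 °C

Total gain g = 0.019 + 0.394 = 0.413.
Amplification A = 1/(1 − 0.413) = 1.704.
ΔT = 2.76 × 1.704 = 4.70 °C.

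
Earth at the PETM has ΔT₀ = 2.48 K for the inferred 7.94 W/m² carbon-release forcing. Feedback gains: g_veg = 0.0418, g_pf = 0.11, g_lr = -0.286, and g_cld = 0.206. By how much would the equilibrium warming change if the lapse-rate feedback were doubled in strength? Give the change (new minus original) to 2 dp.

Original: g = 0.0718, ΔT = 2.48/(1−0.0718) = 2.6718 K.
With doubled lapse-rate: g' = -0.2142, ΔT' = 2.48/(1+0.2142) = 2.0425 K.
Change = 2.0425 − 2.6718 = -0.63 K.

-0.63 K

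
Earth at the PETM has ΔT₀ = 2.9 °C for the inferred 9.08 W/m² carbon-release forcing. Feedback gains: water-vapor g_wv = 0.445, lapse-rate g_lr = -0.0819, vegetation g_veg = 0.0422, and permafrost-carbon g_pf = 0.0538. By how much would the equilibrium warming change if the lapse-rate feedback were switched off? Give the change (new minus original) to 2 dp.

Original: g = 0.4591, ΔT = 2.9/(1−0.4591) = 5.3614 °C.
Without lapse-rate: g' = 0.541, ΔT' = 2.9/(1−0.541) = 6.3181 °C.
Change = 6.3181 − 5.3614 = 0.96 °C.

0.96 °C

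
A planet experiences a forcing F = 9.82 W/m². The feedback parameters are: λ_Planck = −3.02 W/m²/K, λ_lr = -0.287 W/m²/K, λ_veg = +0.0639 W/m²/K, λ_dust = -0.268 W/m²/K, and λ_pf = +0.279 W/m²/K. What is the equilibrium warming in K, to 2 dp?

3.04 K

Net feedback parameter λ = (−3.02) + (-0.287) + (+0.0639) + (-0.268) + (+0.279) = -3.2321 W/m²/K.
ΔT = −F/λ = −9.82/(-3.2321) = 3.04 K.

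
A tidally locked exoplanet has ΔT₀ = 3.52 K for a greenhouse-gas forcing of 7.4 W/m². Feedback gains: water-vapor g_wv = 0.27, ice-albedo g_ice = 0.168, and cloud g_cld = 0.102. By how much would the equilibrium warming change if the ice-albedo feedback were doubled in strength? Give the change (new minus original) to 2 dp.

Original: g = 0.54, ΔT = 3.52/(1−0.54) = 7.6522 K.
With doubled ice-albedo: g' = 0.708, ΔT' = 3.52/(1−0.708) = 12.0548 K.
Change = 12.0548 − 7.6522 = 4.40 K.

4.40 K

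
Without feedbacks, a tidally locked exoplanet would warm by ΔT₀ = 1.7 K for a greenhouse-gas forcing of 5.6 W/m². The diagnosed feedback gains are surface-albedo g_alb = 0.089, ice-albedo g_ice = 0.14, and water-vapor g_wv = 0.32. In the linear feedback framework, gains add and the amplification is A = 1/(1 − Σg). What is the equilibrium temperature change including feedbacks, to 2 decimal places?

Total gain g = 0.089 + 0.14 + 0.32 = 0.549.
Amplification A = 1/(1 − 0.549) = 2.217.
ΔT = 1.7 × 2.217 = 3.77 K.

3.77 K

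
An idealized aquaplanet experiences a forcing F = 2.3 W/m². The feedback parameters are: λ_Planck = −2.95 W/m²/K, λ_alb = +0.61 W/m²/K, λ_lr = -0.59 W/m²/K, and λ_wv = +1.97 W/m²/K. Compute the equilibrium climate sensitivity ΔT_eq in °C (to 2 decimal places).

2.40 °C

Net feedback parameter λ = (−2.95) + (+0.61) + (-0.59) + (+1.97) = -0.96 W/m²/K.
ΔT = −F/λ = −2.3/(-0.96) = 2.40 °C.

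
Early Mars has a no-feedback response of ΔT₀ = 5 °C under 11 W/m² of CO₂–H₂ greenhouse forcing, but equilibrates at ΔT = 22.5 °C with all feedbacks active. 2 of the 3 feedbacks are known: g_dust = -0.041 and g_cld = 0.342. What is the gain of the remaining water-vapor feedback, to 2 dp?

Amplification A = ΔT/ΔT₀ = 22.5/5 = 4.5.
Total gain g = 1 − 1/A = 1 − 1/4.5 = 0.7778.
Known gains sum to -0.041 + 0.342 = 0.301.
g_wv = 0.7778 − 0.301 = 0.48.

0.48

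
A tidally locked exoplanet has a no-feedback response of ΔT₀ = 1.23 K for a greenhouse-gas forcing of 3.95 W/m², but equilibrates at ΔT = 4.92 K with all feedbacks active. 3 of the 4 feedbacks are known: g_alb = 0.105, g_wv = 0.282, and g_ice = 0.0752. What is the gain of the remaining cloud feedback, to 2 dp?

Amplification A = ΔT/ΔT₀ = 4.92/1.23 = 4.
Total gain g = 1 − 1/A = 1 − 1/4 = 0.75.
Known gains sum to 0.105 + 0.282 + 0.0752 = 0.4622.
g_cld = 0.75 − 0.4622 = 0.29.

0.29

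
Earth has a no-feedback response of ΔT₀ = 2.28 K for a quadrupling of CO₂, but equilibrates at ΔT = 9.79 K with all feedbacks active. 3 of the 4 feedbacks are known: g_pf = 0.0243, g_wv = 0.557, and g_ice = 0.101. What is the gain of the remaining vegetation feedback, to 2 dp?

0.08

Amplification A = ΔT/ΔT₀ = 9.79/2.28 = 4.294.
Total gain g = 1 − 1/A = 1 − 1/4.294 = 0.7671.
Known gains sum to 0.0243 + 0.557 + 0.101 = 0.6823.
g_veg = 0.7671 − 0.6823 = 0.08.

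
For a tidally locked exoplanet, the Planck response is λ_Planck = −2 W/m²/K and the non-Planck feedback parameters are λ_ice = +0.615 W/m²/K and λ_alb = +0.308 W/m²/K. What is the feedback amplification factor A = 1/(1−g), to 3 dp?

1.857

Convert to gains: g_ice = 0.615/2 = 0.3075; g_alb = 0.308/2 = 0.154.
Total gain g = 0.4615.
A = 1/(1 − 0.4615) = 1.857.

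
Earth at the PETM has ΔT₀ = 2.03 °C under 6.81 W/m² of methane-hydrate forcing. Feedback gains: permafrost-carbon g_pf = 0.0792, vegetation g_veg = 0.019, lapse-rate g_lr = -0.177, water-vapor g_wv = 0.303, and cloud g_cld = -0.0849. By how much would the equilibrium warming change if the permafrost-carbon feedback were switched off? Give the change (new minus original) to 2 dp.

-0.20 °C

Original: g = 0.1393, ΔT = 2.03/(1−0.1393) = 2.3585 °C.
Without permafrost-carbon: g' = 0.0601, ΔT' = 2.03/(1−0.0601) = 2.1598 °C.
Change = 2.1598 − 2.3585 = -0.20 °C.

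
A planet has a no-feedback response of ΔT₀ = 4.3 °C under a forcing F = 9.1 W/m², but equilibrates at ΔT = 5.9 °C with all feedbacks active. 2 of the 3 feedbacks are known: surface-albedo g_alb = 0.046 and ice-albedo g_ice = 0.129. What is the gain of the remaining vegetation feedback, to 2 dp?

0.10

Amplification A = ΔT/ΔT₀ = 5.9/4.3 = 1.372.
Total gain g = 1 − 1/A = 1 − 1/1.372 = 0.2711.
Known gains sum to 0.046 + 0.129 = 0.175.
g_veg = 0.2711 − 0.175 = 0.10.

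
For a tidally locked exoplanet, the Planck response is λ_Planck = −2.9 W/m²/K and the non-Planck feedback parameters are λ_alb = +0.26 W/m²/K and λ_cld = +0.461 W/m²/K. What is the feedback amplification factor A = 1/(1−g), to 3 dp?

1.331

Convert to gains: g_alb = 0.26/2.9 = 0.08966; g_cld = 0.461/2.9 = 0.159.
Total gain g = 0.24866.
A = 1/(1 − 0.24866) = 1.331.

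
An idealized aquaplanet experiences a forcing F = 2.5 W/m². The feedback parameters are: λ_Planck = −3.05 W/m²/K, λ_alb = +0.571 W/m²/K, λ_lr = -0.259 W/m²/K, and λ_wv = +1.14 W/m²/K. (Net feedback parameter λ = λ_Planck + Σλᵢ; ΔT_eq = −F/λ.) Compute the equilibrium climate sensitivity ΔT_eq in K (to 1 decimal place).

Net feedback parameter λ = (−3.05) + (+0.571) + (-0.259) + (+1.14) = -1.598 W/m²/K.
ΔT = −F/λ = −2.5/(-1.598) = 1.6 K.

1.6 K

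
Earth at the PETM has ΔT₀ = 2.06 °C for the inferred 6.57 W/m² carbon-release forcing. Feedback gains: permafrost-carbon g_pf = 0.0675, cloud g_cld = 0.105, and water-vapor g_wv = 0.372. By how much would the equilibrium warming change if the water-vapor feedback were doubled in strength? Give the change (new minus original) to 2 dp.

20.15 °C

Original: g = 0.5445, ΔT = 2.06/(1−0.5445) = 4.5225 °C.
With doubled water-vapor: g' = 0.9165, ΔT' = 2.06/(1−0.9165) = 24.6707 °C.
Change = 24.6707 − 4.5225 = 20.15 °C.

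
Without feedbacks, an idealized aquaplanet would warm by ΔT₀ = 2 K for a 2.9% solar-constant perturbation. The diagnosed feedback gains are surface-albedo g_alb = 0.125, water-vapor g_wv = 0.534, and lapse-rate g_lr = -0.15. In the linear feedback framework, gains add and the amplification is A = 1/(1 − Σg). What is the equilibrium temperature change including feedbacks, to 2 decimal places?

Total gain g = 0.125 + 0.534 − 0.15 = 0.509.
Amplification A = 1/(1 − 0.509) = 2.037.
ΔT = 2 × 2.037 = 4.07 K.

4.07 K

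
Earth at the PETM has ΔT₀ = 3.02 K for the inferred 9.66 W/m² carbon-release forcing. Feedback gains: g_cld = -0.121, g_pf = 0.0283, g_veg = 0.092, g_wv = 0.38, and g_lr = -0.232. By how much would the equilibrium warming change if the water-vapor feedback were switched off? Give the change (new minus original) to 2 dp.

Original: g = 0.1473, ΔT = 3.02/(1−0.1473) = 3.5417 K.
Without water-vapor: g' = -0.2327, ΔT' = 3.02/(1+0.2327) = 2.4499 K.
Change = 2.4499 − 3.5417 = -1.09 K.

-1.09 K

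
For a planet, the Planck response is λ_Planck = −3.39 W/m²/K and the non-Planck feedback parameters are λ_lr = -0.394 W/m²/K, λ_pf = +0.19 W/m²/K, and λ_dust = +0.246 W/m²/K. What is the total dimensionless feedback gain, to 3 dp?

0.012

Convert to gains: g_lr = -0.394/3.39 = -0.1162; g_pf = 0.19/3.39 = 0.05605; g_dust = 0.246/3.39 = 0.07257.
Total gain g = 0.01242.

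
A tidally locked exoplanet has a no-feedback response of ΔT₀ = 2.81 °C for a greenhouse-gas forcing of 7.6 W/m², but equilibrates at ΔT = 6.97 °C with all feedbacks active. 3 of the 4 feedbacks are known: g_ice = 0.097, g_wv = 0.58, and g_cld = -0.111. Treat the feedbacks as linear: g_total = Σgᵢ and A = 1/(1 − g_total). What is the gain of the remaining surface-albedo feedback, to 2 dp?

Amplification A = ΔT/ΔT₀ = 6.97/2.81 = 2.48.
Total gain g = 1 − 1/A = 1 − 1/2.48 = 0.5968.
Known gains sum to 0.097 + 0.58 − 0.111 = 0.566.
g_alb = 0.5968 − 0.566 = 0.03.

0.03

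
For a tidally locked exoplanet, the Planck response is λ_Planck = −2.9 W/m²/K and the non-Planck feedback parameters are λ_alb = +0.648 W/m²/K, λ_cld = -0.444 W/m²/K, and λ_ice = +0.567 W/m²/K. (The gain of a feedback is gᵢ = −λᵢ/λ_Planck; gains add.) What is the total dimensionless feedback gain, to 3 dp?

0.266

Convert to gains: g_alb = 0.648/2.9 = 0.2234; g_cld = -0.444/2.9 = -0.1531; g_ice = 0.567/2.9 = 0.1955.
Total gain g = 0.2658.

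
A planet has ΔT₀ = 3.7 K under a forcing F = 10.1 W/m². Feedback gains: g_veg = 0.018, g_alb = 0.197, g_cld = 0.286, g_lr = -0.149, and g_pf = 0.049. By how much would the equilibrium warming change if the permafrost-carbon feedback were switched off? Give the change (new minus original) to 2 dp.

-0.47 K

Original: g = 0.401, ΔT = 3.7/(1−0.401) = 6.1770 K.
Without permafrost-carbon: g' = 0.352, ΔT' = 3.7/(1−0.352) = 5.7099 K.
Change = 5.7099 − 6.1770 = -0.47 K.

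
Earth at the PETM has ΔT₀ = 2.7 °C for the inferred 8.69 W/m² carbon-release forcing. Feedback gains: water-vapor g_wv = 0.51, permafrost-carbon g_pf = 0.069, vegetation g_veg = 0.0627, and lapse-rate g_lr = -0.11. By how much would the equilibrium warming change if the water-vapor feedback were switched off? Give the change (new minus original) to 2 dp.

-3.01 °C

Original: g = 0.5317, ΔT = 2.7/(1−0.5317) = 5.7655 °C.
Without water-vapor: g' = 0.0217, ΔT' = 2.7/(1−0.0217) = 2.7599 °C.
Change = 2.7599 − 5.7655 = -3.01 °C.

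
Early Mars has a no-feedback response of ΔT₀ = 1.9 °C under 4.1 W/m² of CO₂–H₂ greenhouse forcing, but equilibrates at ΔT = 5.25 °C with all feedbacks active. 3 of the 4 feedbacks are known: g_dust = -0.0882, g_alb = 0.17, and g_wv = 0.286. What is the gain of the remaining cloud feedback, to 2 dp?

0.27

Amplification A = ΔT/ΔT₀ = 5.25/1.9 = 2.763.
Total gain g = 1 − 1/A = 1 − 1/2.763 = 0.6381.
Known gains sum to -0.0882 + 0.17 + 0.286 = 0.3678.
g_cld = 0.6381 − 0.3678 = 0.27.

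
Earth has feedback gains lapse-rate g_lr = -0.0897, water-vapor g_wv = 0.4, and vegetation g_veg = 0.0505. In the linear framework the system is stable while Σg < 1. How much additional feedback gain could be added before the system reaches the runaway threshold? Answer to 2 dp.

Current total gain = -0.0897 + 0.4 + 0.0505 = 0.3608.
Margin to runaway = 1 − 0.3608 = 0.64.

0.64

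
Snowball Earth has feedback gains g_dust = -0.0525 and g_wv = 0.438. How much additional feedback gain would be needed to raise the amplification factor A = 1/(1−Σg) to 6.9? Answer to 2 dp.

Current total gain = 0.3855.
Target gain for A = 6.9: g* = 1 − 1/6.9 = 0.8551.
Additional gain needed = 0.8551 − 0.3855 = 0.47.

0.47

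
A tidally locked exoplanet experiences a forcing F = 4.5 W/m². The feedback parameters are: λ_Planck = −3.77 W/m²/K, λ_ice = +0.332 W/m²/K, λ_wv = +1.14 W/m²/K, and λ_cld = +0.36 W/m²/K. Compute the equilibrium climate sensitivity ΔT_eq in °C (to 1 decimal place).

2.3 °C

Net feedback parameter λ = (−3.77) + (+0.332) + (+1.14) + (+0.36) = -1.938 W/m²/K.
ΔT = −F/λ = −4.5/(-1.938) = 2.3 °C.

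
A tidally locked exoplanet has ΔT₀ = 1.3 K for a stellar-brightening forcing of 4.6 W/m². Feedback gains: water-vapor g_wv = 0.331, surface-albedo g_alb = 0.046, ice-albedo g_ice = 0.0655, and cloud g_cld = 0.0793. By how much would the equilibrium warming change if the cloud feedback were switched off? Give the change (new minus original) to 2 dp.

Original: g = 0.5218, ΔT = 1.3/(1−0.5218) = 2.7185 K.
Without cloud: g' = 0.4425, ΔT' = 1.3/(1−0.4425) = 2.3318 K.
Change = 2.3318 − 2.7185 = -0.39 K.

-0.39 K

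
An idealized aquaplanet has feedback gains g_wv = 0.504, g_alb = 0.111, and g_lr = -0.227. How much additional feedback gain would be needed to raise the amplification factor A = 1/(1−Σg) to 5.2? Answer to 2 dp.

0.42

Current total gain = 0.388.
Target gain for A = 5.2: g* = 1 − 1/5.2 = 0.8077.
Additional gain needed = 0.8077 − 0.388 = 0.42.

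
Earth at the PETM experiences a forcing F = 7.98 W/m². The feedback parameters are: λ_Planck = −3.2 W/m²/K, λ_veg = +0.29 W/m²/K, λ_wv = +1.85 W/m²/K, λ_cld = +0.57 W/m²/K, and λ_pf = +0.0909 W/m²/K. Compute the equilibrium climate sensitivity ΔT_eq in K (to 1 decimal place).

20.0 K

Net feedback parameter λ = (−3.2) + (+0.29) + (+1.85) + (+0.57) + (+0.0909) = -0.3991 W/m²/K.
ΔT = −F/λ = −7.98/(-0.3991) = 20.0 K.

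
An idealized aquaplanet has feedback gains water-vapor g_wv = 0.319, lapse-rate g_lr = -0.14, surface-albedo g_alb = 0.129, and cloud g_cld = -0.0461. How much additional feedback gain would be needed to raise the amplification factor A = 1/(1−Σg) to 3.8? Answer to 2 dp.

0.47

Current total gain = 0.2619.
Target gain for A = 3.8: g* = 1 − 1/3.8 = 0.7368.
Additional gain needed = 0.7368 − 0.2619 = 0.47.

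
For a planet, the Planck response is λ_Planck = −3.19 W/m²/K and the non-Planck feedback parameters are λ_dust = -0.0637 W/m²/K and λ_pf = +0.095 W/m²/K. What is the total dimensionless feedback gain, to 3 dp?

0.010

Convert to gains: g_dust = -0.0637/3.19 = -0.01997; g_pf = 0.095/3.19 = 0.02978.
Total gain g = 0.00981.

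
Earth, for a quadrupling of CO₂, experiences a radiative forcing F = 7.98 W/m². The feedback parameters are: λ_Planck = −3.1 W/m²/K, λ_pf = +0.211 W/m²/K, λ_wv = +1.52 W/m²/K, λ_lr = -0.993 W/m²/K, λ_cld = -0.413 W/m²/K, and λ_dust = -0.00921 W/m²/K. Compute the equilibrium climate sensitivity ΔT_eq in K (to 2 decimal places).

2.87 K

Net feedback parameter λ = (−3.1) + (+0.211) + (+1.52) + (-0.993) + (-0.413) + (-0.00921) = -2.78421 W/m²/K.
ΔT = −F/λ = −7.98/(-2.78421) = 2.87 K.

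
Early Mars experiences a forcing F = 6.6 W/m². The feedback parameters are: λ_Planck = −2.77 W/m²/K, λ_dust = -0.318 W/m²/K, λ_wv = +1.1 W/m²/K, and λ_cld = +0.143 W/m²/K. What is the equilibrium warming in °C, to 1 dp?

3.6 °C

Net feedback parameter λ = (−2.77) + (-0.318) + (+1.1) + (+0.143) = -1.845 W/m²/K.
ΔT = −F/λ = −6.6/(-1.845) = 3.6 °C.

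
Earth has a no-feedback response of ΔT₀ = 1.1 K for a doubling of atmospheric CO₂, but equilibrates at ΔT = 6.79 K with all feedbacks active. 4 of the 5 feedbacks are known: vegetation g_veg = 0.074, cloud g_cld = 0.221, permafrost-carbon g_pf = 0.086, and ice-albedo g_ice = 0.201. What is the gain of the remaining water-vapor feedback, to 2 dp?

0.26

Amplification A = ΔT/ΔT₀ = 6.79/1.1 = 6.173.
Total gain g = 1 − 1/A = 1 − 1/6.173 = 0.838.
Known gains sum to 0.074 + 0.221 + 0.086 + 0.201 = 0.582.
g_wv = 0.838 − 0.582 = 0.26.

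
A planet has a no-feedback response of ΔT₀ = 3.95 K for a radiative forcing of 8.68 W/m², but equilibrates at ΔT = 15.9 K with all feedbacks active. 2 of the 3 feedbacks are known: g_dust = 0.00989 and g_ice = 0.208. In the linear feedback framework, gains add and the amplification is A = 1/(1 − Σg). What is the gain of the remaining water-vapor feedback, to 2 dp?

0.53

Amplification A = ΔT/ΔT₀ = 15.9/3.95 = 4.025.
Total gain g = 1 − 1/A = 1 − 1/4.025 = 0.7516.
Known gains sum to 0.00989 + 0.208 = 0.21789.
g_wv = 0.7516 − 0.21789 = 0.53.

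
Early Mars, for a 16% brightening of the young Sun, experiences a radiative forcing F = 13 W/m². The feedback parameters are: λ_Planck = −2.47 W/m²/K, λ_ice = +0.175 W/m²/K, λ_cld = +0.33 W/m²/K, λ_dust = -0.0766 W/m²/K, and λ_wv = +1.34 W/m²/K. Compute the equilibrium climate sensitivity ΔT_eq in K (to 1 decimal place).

18.5 K

Net feedback parameter λ = (−2.47) + (+0.175) + (+0.33) + (-0.0766) + (+1.34) = -0.7016 W/m²/K.
ΔT = −F/λ = −13/(-0.7016) = 18.5 K.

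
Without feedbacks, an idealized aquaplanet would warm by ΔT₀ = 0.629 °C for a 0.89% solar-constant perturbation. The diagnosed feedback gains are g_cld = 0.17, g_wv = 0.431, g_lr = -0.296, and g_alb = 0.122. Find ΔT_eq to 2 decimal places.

Total gain g = 0.17 + 0.431 − 0.296 + 0.122 = 0.427.
Amplification A = 1/(1 − 0.427) = 1.745.
ΔT = 0.629 × 1.745 = 1.10 °C.

1.10 °C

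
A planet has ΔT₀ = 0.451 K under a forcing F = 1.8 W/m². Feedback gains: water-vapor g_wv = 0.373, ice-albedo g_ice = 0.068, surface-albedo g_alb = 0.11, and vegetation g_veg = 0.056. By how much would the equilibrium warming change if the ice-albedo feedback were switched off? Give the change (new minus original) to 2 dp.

Original: g = 0.607, ΔT = 0.451/(1−0.607) = 1.1476 K.
Without ice-albedo: g' = 0.539, ΔT' = 0.451/(1−0.539) = 0.9783 K.
Change = 0.9783 − 1.1476 = -0.17 K.

-0.17 K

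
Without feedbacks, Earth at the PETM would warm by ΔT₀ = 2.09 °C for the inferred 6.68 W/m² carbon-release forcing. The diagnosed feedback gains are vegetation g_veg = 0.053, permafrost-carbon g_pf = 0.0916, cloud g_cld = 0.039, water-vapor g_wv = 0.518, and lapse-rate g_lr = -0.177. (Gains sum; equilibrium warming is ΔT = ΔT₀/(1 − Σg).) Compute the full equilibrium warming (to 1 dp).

4.4 °C

Total gain g = 0.053 + 0.0916 + 0.039 + 0.518 − 0.177 = 0.5246.
Amplification A = 1/(1 − 0.5246) = 2.103.
ΔT = 2.09 × 2.103 = 4.4 °C.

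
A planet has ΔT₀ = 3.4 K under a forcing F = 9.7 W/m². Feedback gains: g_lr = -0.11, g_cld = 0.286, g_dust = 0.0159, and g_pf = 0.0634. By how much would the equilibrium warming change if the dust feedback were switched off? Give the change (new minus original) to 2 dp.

-0.10 K

Original: g = 0.2553, ΔT = 3.4/(1−0.2553) = 4.5656 K.
Without dust: g' = 0.2394, ΔT' = 3.4/(1−0.2394) = 4.4702 K.
Change = 4.4702 − 4.5656 = -0.10 K.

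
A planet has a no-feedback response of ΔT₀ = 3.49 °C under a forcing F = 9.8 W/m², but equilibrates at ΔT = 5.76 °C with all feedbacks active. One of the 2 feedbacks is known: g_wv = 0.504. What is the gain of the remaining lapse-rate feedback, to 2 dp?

-0.11

Amplification A = ΔT/ΔT₀ = 5.76/3.49 = 1.65.
Total gain g = 1 − 1/A = 1 − 1/1.65 = 0.3939.
The known gain is 0.504.
g_lr = 0.3939 − 0.504 = -0.11.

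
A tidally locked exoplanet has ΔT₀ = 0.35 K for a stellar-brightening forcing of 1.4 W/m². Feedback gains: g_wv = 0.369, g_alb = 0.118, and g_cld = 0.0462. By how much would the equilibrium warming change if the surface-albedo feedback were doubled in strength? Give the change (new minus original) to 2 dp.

0.25 K

Original: g = 0.5332, ΔT = 0.35/(1−0.5332) = 0.7498 K.
With doubled surface-albedo: g' = 0.6512, ΔT' = 0.35/(1−0.6512) = 1.0034 K.
Change = 1.0034 − 0.7498 = 0.25 K.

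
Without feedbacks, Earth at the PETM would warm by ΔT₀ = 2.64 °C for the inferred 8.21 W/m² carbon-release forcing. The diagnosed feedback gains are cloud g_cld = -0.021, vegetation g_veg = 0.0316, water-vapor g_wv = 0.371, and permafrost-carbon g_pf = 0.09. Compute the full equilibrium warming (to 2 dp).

Total gain g = -0.021 + 0.0316 + 0.371 + 0.09 = 0.4716.
Amplification A = 1/(1 − 0.4716) = 1.893.
ΔT = 2.64 × 1.893 = 5.00 °C.

5.00 °C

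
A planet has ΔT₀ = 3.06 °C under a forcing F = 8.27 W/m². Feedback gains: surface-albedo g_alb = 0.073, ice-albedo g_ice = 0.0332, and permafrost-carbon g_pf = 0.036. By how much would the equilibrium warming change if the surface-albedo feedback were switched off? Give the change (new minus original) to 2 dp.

Original: g = 0.1422, ΔT = 3.06/(1−0.1422) = 3.5673 °C.
Without surface-albedo: g' = 0.0692, ΔT' = 3.06/(1−0.0692) = 3.2875 °C.
Change = 3.2875 − 3.5673 = -0.28 °C.

-0.28 °C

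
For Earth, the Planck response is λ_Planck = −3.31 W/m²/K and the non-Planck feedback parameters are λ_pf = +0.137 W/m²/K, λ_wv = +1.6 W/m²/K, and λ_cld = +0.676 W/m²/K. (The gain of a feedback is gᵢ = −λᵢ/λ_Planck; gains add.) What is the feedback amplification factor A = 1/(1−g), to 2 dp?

3.69

Convert to gains: g_pf = 0.137/3.31 = 0.04139; g_wv = 1.6/3.31 = 0.4834; g_cld = 0.676/3.31 = 0.2042.
Total gain g = 0.72899.
A = 1/(1 − 0.72899) = 3.69.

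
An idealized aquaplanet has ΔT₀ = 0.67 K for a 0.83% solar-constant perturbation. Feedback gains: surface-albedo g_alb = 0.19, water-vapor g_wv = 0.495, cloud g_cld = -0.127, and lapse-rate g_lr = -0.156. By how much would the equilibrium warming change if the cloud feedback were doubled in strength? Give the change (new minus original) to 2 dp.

-0.20 K

Original: g = 0.402, ΔT = 0.67/(1−0.402) = 1.1204 K.
With doubled cloud: g' = 0.275, ΔT' = 0.67/(1−0.275) = 0.9241 K.
Change = 0.9241 − 1.1204 = -0.20 K.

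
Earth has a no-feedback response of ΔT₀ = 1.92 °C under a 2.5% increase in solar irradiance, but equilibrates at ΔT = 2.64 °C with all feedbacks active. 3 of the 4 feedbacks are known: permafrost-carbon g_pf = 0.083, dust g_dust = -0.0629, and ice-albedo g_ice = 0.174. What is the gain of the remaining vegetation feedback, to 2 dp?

0.08

Amplification A = ΔT/ΔT₀ = 2.64/1.92 = 1.375.
Total gain g = 1 − 1/A = 1 − 1/1.375 = 0.2727.
Known gains sum to 0.083 − 0.0629 + 0.174 = 0.1941.
g_veg = 0.2727 − 0.1941 = 0.08.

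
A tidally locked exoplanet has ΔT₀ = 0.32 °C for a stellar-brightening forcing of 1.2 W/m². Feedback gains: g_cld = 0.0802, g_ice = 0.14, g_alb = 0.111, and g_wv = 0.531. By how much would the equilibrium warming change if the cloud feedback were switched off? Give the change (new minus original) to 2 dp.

-0.85 °C

Original: g = 0.8622, ΔT = 0.32/(1−0.8622) = 2.3222 °C.
Without cloud: g' = 0.782, ΔT' = 0.32/(1−0.782) = 1.4679 °C.
Change = 1.4679 − 2.3222 = -0.85 °C.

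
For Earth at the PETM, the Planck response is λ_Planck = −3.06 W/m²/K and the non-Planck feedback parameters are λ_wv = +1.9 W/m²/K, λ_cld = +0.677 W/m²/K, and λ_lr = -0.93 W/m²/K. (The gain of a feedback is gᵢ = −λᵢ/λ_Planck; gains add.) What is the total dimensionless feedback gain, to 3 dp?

0.538

Convert to gains: g_wv = 1.9/3.06 = 0.6209; g_cld = 0.677/3.06 = 0.2212; g_lr = -0.93/3.06 = -0.3039.
Total gain g = 0.5382.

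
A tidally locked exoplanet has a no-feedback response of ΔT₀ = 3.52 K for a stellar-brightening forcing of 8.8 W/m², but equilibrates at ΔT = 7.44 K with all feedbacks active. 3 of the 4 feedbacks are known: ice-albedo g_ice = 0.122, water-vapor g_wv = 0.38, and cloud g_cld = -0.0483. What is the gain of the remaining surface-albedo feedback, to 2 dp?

Amplification A = ΔT/ΔT₀ = 7.44/3.52 = 2.114.
Total gain g = 1 − 1/A = 1 − 1/2.114 = 0.527.
Known gains sum to 0.122 + 0.38 − 0.0483 = 0.4537.
g_alb = 0.527 − 0.4537 = 0.07.

0.07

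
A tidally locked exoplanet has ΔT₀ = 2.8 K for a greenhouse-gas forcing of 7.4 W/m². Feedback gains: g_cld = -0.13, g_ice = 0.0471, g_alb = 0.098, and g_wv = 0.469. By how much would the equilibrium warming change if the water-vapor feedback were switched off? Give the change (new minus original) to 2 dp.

Original: g = 0.4841, ΔT = 2.8/(1−0.4841) = 5.4274 K.
Without water-vapor: g' = 0.0151, ΔT' = 2.8/(1−0.0151) = 2.8429 K.
Change = 2.8429 − 5.4274 = -2.58 K.

-2.58 K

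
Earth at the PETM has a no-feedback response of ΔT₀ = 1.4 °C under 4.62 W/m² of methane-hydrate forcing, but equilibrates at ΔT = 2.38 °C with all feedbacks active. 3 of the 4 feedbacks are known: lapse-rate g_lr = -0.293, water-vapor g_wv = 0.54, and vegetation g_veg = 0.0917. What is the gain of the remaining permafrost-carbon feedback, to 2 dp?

0.07

Amplification A = ΔT/ΔT₀ = 2.38/1.4 = 1.7.
Total gain g = 1 − 1/A = 1 − 1/1.7 = 0.4118.
Known gains sum to -0.293 + 0.54 + 0.0917 = 0.3387.
g_pf = 0.4118 − 0.3387 = 0.07.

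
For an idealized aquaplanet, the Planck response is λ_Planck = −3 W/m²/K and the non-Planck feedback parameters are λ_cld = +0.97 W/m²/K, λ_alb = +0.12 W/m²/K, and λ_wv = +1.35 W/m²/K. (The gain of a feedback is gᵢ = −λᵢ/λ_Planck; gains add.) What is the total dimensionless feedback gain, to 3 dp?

Convert to gains: g_cld = 0.97/3 = 0.3233; g_alb = 0.12/3 = 0.04; g_wv = 1.35/3 = 0.45.
Total gain g = 0.8133.

0.813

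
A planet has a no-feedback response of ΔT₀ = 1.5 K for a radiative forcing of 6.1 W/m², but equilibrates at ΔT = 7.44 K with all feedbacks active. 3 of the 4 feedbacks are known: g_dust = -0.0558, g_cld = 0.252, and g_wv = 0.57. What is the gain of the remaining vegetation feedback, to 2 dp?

0.03

Amplification A = ΔT/ΔT₀ = 7.44/1.5 = 4.96.
Total gain g = 1 − 1/A = 1 − 1/4.96 = 0.7984.
Known gains sum to -0.0558 + 0.252 + 0.57 = 0.7662.
g_veg = 0.7984 − 0.7662 = 0.03.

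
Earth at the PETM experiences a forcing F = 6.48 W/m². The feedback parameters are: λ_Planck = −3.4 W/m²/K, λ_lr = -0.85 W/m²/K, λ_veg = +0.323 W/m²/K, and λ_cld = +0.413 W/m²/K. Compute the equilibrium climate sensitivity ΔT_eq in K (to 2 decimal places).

Net feedback parameter λ = (−3.4) + (-0.85) + (+0.323) + (+0.413) = -3.514 W/m²/K.
ΔT = −F/λ = −6.48/(-3.514) = 1.84 K.

1.84 K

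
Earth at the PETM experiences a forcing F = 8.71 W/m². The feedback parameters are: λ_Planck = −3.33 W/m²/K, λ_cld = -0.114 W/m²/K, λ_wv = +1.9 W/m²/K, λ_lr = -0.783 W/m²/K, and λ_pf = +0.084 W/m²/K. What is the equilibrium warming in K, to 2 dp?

Net feedback parameter λ = (−3.33) + (-0.114) + (+1.9) + (-0.783) + (+0.084) = -2.243 W/m²/K.
ΔT = −F/λ = −8.71/(-2.243) = 3.88 K.

3.88 K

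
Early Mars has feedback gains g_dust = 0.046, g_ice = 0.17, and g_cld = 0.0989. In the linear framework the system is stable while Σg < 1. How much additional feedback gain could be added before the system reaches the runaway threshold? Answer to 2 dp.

0.69

Current total gain = 0.046 + 0.17 + 0.0989 = 0.3149.
Margin to runaway = 1 − 0.3149 = 0.69.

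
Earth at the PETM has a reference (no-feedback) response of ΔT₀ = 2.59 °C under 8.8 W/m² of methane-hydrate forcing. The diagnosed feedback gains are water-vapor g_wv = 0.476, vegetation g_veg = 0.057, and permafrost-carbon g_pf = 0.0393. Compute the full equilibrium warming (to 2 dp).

6.06 °C

Total gain g = 0.476 + 0.057 + 0.0393 = 0.5723.
Amplification A = 1/(1 − 0.5723) = 2.338.
ΔT = 2.59 × 2.338 = 6.06 °C.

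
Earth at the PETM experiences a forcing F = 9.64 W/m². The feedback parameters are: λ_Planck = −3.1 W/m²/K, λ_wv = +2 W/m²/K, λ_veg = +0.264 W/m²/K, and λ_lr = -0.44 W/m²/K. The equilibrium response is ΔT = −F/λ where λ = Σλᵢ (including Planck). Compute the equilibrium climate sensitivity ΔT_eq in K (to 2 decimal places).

7.55 K

Net feedback parameter λ = (−3.1) + (+2) + (+0.264) + (-0.44) = -1.276 W/m²/K.
ΔT = −F/λ = −9.64/(-1.276) = 7.55 K.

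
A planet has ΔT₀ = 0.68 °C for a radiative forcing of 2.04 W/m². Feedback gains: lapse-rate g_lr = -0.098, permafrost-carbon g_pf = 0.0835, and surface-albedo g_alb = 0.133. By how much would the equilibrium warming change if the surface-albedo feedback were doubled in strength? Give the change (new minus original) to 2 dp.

Original: g = 0.1185, ΔT = 0.68/(1−0.1185) = 0.7714 °C.
With doubled surface-albedo: g' = 0.2515, ΔT' = 0.68/(1−0.2515) = 0.9085 °C.
Change = 0.9085 − 0.7714 = 0.14 °C.

0.14 °C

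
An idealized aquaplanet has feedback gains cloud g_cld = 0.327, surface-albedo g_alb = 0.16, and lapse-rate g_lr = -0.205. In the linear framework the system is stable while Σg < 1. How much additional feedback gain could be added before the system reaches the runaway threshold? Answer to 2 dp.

Current total gain = 0.327 + 0.16 − 0.205 = 0.282.
Margin to runaway = 1 − 0.282 = 0.72.

0.72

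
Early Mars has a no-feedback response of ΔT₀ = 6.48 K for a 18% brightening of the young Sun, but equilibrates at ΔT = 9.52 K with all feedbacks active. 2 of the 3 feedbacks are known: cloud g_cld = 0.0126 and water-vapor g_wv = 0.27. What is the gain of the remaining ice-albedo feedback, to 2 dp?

0.04

Amplification A = ΔT/ΔT₀ = 9.52/6.48 = 1.469.
Total gain g = 1 − 1/A = 1 − 1/1.469 = 0.3193.
Known gains sum to 0.0126 + 0.27 = 0.2826.
g_ice = 0.3193 − 0.2826 = 0.04.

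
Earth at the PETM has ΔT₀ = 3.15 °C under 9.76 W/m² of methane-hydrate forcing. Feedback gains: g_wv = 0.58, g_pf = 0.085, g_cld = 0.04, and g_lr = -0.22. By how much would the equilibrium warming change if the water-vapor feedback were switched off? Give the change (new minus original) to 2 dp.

-3.24 °C

Original: g = 0.485, ΔT = 3.15/(1−0.485) = 6.1165 °C.
Without water-vapor: g' = -0.095, ΔT' = 3.15/(1+0.095) = 2.8767 °C.
Change = 2.8767 − 6.1165 = -3.24 °C.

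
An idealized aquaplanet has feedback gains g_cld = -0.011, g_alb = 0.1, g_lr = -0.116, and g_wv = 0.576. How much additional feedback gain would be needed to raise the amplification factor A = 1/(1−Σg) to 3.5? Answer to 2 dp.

Current total gain = 0.549.
Target gain for A = 3.5: g* = 1 − 1/3.5 = 0.7143.
Additional gain needed = 0.7143 − 0.549 = 0.17.

0.17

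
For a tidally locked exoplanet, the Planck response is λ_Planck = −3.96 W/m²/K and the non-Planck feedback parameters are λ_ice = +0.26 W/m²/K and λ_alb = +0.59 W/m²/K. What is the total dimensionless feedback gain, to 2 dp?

Convert to gains: g_ice = 0.26/3.96 = 0.06566; g_alb = 0.59/3.96 = 0.149.
Total gain g = 0.21466.

0.21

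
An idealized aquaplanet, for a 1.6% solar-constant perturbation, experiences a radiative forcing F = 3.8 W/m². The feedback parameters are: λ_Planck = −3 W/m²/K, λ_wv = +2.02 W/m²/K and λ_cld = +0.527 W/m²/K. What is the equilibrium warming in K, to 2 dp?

8.39 K

Net feedback parameter λ = (−3) + (+2.02) + (+0.527) = -0.453 W/m²/K.
ΔT = −F/λ = −3.8/(-0.453) = 8.39 K.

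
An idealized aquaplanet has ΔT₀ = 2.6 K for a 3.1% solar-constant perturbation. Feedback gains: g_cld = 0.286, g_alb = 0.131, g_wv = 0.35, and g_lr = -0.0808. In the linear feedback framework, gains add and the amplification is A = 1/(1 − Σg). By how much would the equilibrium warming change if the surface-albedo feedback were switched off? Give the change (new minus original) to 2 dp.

Original: g = 0.6862, ΔT = 2.6/(1−0.6862) = 8.2855 K.
Without surface-albedo: g' = 0.5552, ΔT' = 2.6/(1−0.5552) = 5.8453 K.
Change = 5.8453 − 8.2855 = -2.44 K.

-2.44 K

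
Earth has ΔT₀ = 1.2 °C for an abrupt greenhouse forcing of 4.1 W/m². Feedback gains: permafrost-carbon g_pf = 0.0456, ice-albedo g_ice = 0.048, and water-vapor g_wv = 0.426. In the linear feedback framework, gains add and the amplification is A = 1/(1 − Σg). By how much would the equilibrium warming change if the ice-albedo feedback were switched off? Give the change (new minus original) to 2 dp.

-0.23 °C

Original: g = 0.5196, ΔT = 1.2/(1−0.5196) = 2.4979 °C.
Without ice-albedo: g' = 0.4716, ΔT' = 1.2/(1−0.4716) = 2.2710 °C.
Change = 2.2710 − 2.4979 = -0.23 °C.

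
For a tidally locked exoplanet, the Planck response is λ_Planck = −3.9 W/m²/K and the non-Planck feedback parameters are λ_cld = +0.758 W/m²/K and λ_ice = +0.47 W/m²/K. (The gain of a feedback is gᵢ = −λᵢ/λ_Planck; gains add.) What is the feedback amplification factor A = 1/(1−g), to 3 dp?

Convert to gains: g_cld = 0.758/3.9 = 0.1944; g_ice = 0.47/3.9 = 0.1205.
Total gain g = 0.3149.
A = 1/(1 − 0.3149) = 1.460.

1.460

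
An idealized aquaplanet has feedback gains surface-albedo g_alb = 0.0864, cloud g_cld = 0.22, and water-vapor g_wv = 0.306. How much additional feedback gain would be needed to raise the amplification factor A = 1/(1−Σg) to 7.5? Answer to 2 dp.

0.25

Current total gain = 0.6124.
Target gain for A = 7.5: g* = 1 − 1/7.5 = 0.8667.
Additional gain needed = 0.8667 − 0.6124 = 0.25.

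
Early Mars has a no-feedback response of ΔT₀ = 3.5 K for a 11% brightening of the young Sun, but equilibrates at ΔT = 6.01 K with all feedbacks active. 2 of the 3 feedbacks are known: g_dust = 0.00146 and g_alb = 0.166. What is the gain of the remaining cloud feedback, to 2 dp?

0.25

Amplification A = ΔT/ΔT₀ = 6.01/3.5 = 1.717.
Total gain g = 1 − 1/A = 1 − 1/1.717 = 0.4176.
Known gains sum to 0.00146 + 0.166 = 0.16746.
g_cld = 0.4176 − 0.16746 = 0.25.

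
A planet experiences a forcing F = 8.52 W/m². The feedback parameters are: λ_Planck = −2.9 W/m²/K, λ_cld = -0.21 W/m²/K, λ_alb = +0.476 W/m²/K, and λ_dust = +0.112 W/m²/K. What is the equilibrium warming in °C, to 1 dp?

Net feedback parameter λ = (−2.9) + (-0.21) + (+0.476) + (+0.112) = -2.522 W/m²/K.
ΔT = −F/λ = −8.52/(-2.522) = 3.4 °C.

3.4 °C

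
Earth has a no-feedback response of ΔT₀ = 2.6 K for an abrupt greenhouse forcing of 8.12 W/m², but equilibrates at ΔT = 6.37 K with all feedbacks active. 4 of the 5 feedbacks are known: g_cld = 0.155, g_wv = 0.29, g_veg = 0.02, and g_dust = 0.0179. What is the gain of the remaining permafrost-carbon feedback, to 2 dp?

Amplification A = ΔT/ΔT₀ = 6.37/2.6 = 2.45.
Total gain g = 1 − 1/A = 1 − 1/2.45 = 0.5918.
Known gains sum to 0.155 + 0.29 + 0.02 + 0.0179 = 0.4829.
g_pf = 0.5918 − 0.4829 = 0.11.

0.11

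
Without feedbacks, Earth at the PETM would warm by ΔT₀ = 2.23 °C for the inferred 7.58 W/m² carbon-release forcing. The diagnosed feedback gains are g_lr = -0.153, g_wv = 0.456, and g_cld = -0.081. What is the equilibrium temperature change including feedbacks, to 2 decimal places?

Total gain g = -0.153 + 0.456 − 0.081 = 0.222.
Amplification A = 1/(1 − 0.222) = 1.285.
ΔT = 2.23 × 1.285 = 2.87 °C.

2.87 °C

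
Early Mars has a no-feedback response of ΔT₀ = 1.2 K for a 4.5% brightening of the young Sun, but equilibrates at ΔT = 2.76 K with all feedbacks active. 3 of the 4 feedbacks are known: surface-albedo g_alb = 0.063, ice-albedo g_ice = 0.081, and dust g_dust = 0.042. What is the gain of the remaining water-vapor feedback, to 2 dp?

0.38

Amplification A = ΔT/ΔT₀ = 2.76/1.2 = 2.3.
Total gain g = 1 − 1/A = 1 − 1/2.3 = 0.5652.
Known gains sum to 0.063 + 0.081 + 0.042 = 0.186.
g_wv = 0.5652 − 0.186 = 0.38.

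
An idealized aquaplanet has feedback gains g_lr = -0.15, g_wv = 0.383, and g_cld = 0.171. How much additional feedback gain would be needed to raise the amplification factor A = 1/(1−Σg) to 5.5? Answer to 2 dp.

0.41

Current total gain = 0.404.
Target gain for A = 5.5: g* = 1 − 1/5.5 = 0.8182.
Additional gain needed = 0.8182 − 0.404 = 0.41.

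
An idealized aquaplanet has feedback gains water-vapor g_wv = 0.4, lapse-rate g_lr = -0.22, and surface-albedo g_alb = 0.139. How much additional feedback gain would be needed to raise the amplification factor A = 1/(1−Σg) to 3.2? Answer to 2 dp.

Current total gain = 0.319.
Target gain for A = 3.2: g* = 1 − 1/3.2 = 0.6875.
Additional gain needed = 0.6875 − 0.319 = 0.37.

0.37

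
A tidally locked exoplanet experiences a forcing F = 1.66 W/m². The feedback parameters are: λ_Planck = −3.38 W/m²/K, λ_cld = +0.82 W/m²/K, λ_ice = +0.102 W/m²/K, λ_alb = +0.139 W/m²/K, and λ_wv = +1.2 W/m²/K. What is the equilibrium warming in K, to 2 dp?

1.48 K

Net feedback parameter λ = (−3.38) + (+0.82) + (+0.102) + (+0.139) + (+1.2) = -1.119 W/m²/K.
ΔT = −F/λ = −1.66/(-1.119) = 1.48 K.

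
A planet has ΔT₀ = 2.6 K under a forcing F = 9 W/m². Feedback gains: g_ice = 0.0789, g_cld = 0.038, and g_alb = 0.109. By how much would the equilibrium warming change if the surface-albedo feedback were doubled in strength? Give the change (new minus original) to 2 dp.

0.55 K

Original: g = 0.2259, ΔT = 2.6/(1−0.2259) = 3.3587 K.
With doubled surface-albedo: g' = 0.3349, ΔT' = 2.6/(1−0.3349) = 3.9092 K.
Change = 3.9092 − 3.3587 = 0.55 K.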